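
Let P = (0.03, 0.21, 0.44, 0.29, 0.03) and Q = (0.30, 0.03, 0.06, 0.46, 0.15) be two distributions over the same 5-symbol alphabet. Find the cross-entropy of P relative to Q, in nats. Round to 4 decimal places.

H(P,Q) = −Σ p·ln q.
  −0.03·ln(0.30) = 0.03612
  −0.21·ln(0.03) = 0.73638
  −0.44·ln(0.06) = 1.23790
  −0.29·ln(0.46) = 0.22519
  −0.03·ln(0.15) = 0.05691
H(P,Q) = 2.2925 nats.

2.2925 nats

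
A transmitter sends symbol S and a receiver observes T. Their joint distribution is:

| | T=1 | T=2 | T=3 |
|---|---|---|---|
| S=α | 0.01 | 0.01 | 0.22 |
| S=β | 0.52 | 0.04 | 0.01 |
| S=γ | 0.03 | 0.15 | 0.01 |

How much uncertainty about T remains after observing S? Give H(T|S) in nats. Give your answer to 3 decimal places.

0.397 nats

Chain rule: H(T|S) = H(S,T) − H(S).
Marginals: p(S) = (0.2400, 0.5700, 0.1900), p(T) = (0.5600, 0.2000, 0.2400).
H(S,T) = 1.3759 nats; H(S) = 0.9785 nats.
H(T|S) = 1.3759 − 0.9785 = 0.397 nats.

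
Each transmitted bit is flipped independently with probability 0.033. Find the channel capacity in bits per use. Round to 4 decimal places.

0.7908 bits

Binary symmetric channel: C = 1 − h₂(ε) where h₂ is the binary entropy function.
h₂(0.033) = −0.033·log₂0.033 − 0.967·log₂0.967 = 0.2092.
C = 1 − 0.2092 = 0.7908 bits per channel use.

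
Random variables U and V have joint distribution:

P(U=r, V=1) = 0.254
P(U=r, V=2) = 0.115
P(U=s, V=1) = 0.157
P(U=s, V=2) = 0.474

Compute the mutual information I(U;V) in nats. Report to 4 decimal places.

Marginals: p(U) = (0.3690, 0.6310), p(V) = (0.4110, 0.5890).
I(U;V) = Σ p(x,y)·ln[p(x,y)/(p(x)p(y))].
  (r,1): 0.254·ln(1.6748) = 0.13099
  (r,2): 0.115·ln(0.5291) = -0.07320
  (s,1): 0.157·ln(0.6054) = -0.07880
  (s,2): 0.474·ln(1.2754) = 0.11529
Sum = 0.0943 nats.

0.0943 nats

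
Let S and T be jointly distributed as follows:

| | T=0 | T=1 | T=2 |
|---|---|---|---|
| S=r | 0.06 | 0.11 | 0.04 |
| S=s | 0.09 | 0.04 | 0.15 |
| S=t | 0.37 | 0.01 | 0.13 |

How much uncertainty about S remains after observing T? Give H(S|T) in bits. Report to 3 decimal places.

1.229 bits

Marginals: p(S) = (0.2100, 0.2800, 0.5100), p(T) = (0.5200, 0.1600, 0.3200).
H(S|T) = Σ p(T) · H(S|T=·).
  T=0: p=0.5200, H(S|T=0) = 1.1468
  T=1: p=0.1600, H(S|T=1) = 1.1216
  T=2: p=0.3200, H(S|T=2) = 1.4153
Weighted sum = 1.229 bits.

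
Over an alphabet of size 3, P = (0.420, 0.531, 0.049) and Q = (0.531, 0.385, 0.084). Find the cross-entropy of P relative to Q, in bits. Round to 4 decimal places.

H(P,Q) = −Σ p·log₂ q.
  −0.420·log₂(0.531) = 0.38355
  −0.531·log₂(0.385) = 0.73122
  −0.049·log₂(0.084) = 0.17510
H(P,Q) = 1.2899 bits.

1.2899 bits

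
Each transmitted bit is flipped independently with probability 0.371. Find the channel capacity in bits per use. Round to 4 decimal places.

0.0486 bits

Binary symmetric channel: C = 1 − h₂(ε) where h₂ is the binary entropy function.
h₂(0.371) = −0.371·log₂0.371 − 0.629·log₂0.629 = 0.9514.
C = 1 − 0.9514 = 0.0486 bits per channel use.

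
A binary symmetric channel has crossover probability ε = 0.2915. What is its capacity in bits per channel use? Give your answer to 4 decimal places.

0.1293 bits

Binary symmetric channel: C = 1 − h₂(ε) where h₂ is the binary entropy function.
h₂(0.2915) = −0.2915·log₂0.2915 − 0.7085·log₂0.7085 = 0.8707.
C = 1 − 0.8707 = 0.1293 bits per channel use.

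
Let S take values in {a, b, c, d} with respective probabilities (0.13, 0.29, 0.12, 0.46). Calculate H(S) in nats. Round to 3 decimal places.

1.236 nats

H(S) = −Σ p·ln p.
  −(0.13)·ln(0.13) = 0.2652
  −(0.29)·ln(0.29) = 0.3590
  −(0.12)·ln(0.12) = 0.2544
  −(0.46)·ln(0.46) = 0.3572
Sum: 0.2652 + 0.3590 + 0.2544 + 0.3572 = 1.236 nats.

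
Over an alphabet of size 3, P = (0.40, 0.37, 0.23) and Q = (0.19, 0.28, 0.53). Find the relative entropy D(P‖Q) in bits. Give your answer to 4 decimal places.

D(P‖Q) = Σ p·log₂(p/q).
  0.40·log₂(0.40/0.19) = 0.42960
  0.37·log₂(0.37/0.28) = 0.14878
  0.23·log₂(0.23/0.53) = -0.27700
D(P‖Q) = 0.3014 bits.

0.3014 bits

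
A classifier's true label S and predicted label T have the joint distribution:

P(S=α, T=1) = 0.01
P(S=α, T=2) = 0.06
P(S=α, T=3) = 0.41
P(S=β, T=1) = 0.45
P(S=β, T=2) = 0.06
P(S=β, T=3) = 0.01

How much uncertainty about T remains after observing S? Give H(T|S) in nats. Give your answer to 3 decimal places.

Chain rule: H(T|S) = H(S,T) − H(S).
Marginals: p(S) = (0.4800, 0.5200), p(T) = (0.4600, 0.1200, 0.4200).
H(S,T) = 1.1546 nats; H(S) = 0.6923 nats.
H(T|S) = 1.1546 − 0.6923 = 0.462 nats.

0.462 nats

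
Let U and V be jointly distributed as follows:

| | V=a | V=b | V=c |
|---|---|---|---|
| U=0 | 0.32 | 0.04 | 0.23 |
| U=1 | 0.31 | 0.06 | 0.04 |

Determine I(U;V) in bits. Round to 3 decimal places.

Marginals: p(U) = (0.5900, 0.4100), p(V) = (0.6300, 0.1000, 0.2700).
I(U;V) = H(U) + H(V) − H(U,V).
H(U) = 0.9765, H(V) = 1.2622, H(U,V) = 2.1525.
I(U;V) = 0.9765 + 1.2622 − 2.1525 = 0.086 bits.

0.086 bits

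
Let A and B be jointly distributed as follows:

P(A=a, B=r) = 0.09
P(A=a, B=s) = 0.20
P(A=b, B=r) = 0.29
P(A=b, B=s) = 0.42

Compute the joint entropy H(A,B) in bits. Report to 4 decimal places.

1.8206 bits

H(A,B) = −Σ p(x,y)·log₂ p(x,y) over all 4 cells.
  cell (a,r): −0.09·log₂0.09 = 0.31265
  cell (a,s): −0.20·log₂0.20 = 0.46439
  cell (b,r): −0.29·log₂0.29 = 0.51790
  cell (b,s): −0.42·log₂0.42 = 0.52565
Sum = 1.8206 bits.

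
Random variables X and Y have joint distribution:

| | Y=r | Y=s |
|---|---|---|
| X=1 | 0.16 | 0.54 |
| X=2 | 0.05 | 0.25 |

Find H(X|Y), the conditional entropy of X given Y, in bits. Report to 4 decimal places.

0.8777 bits

Chain rule: H(X|Y) = H(X,Y) − H(Y).
Marginals: p(X) = (0.7000, 0.3000), p(Y) = (0.2100, 0.7900).
H(X,Y) = 1.6192 bits; H(Y) = 0.7415 bits.
H(X|Y) = 1.6192 − 0.7415 = 0.8777 bits.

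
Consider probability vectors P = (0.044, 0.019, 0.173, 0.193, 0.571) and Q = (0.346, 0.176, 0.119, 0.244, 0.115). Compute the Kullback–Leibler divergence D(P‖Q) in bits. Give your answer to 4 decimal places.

D(P‖Q) = Σ p·log₂(p/q).
  0.044·log₂(0.044/0.346) = -0.13091
  0.019·log₂(0.019/0.176) = -0.06102
  0.173·log₂(0.173/0.119) = 0.09339
  0.193·log₂(0.193/0.244) = -0.06529
  0.571·log₂(0.571/0.115) = 1.32007
D(P‖Q) = 1.1562 bits.

1.1562 bits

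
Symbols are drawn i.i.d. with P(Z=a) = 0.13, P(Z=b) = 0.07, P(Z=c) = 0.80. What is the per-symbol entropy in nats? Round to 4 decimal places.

H(Z) = −Σ p·ln p.
  −(0.13)·ln(0.13) = 0.26523
  −(0.07)·ln(0.07) = 0.18615
  −(0.80)·ln(0.80) = 0.17851
Sum: 0.26523 + 0.18615 + 0.17851 = 0.6299 nats.

0.6299 nats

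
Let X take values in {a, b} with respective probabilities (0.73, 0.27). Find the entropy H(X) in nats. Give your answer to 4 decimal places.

H(X) = −Σ p·ln p.
  −(0.73)·ln(0.73) = 0.22974
  −(0.27)·ln(0.27) = 0.35352
Sum: 0.22974 + 0.35352 = 0.5833 nats.

0.5833 nats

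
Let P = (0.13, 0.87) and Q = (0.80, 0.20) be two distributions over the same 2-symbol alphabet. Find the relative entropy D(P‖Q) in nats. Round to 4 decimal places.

1.0428 nats

D(P‖Q) = Σ p·ln(p/q).
  0.13·ln(0.13/0.80) = -0.23622
  0.87·ln(0.87/0.20) = 1.27905
D(P‖Q) = 1.0428 nats.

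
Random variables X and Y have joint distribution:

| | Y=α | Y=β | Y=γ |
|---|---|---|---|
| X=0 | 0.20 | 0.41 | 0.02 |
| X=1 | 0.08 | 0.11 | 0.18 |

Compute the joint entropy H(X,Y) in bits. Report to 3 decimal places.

2.192 bits

H(X,Y) = −Σ p(x,y)·log₂ p(x,y) over all 6 cells.
  cell (0,α): −0.20·log₂0.20 = 0.4644
  cell (0,β): −0.41·log₂0.41 = 0.5274
  cell (0,γ): −0.02·log₂0.02 = 0.1129
  cell (1,α): −0.08·log₂0.08 = 0.2915
  cell (1,β): −0.11·log₂0.11 = 0.3503
  cell (1,γ): −0.18·log₂0.18 = 0.4453
Sum = 2.192 bits.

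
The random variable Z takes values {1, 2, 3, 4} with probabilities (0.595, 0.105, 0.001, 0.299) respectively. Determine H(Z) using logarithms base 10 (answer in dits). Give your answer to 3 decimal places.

0.397 dits

H(Z) = −Σ p·log₁₀ p.
  −(0.595)·log₁₀(0.595) = 0.1342
  −(0.105)·log₁₀(0.105) = 0.1028
  −(0.001)·log₁₀(0.001) = 0.0030
  −(0.299)·log₁₀(0.299) = 0.1568
Sum: 0.1342 + 0.1028 + 0.0030 + 0.1568 = 0.397 dits.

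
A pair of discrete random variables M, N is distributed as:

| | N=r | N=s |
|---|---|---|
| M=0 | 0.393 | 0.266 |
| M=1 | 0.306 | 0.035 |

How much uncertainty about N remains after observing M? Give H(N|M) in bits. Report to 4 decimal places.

Marginals: p(M) = (0.6590, 0.3410), p(N) = (0.6990, 0.3010).
H(N|M) = Σ p(M) · H(N|M=·).
  M=0: p=0.6590, H(N|M=0) = 0.9730
  M=1: p=0.3410, H(N|M=1) = 0.4773
Weighted sum = 0.8040 bits.

0.8040 bits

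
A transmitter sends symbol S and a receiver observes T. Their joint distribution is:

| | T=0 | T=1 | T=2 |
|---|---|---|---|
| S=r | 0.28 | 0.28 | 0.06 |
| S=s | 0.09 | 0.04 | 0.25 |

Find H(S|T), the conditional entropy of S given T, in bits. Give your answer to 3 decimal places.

0.690 bits

Marginals: p(S) = (0.6200, 0.3800), p(T) = (0.3700, 0.3200, 0.3100).
H(S|T) = Σ p(T) · H(S|T=·).
  T=0: p=0.3700, H(S|T=0) = 0.8004
  T=1: p=0.3200, H(S|T=1) = 0.5436
  T=2: p=0.3100, H(S|T=2) = 0.7088
Weighted sum = 0.690 bits.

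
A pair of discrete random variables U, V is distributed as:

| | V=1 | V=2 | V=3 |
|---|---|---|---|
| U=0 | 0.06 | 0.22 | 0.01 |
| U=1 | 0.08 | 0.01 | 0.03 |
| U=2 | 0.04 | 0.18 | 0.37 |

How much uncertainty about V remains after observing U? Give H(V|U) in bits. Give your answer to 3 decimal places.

Chain rule: H(V|U) = H(U,V) − H(U).
Marginals: p(U) = (0.2900, 0.1200, 0.5900), p(V) = (0.1800, 0.4100, 0.4100).
H(U,V) = 2.4621 bits; H(U) = 1.3341 bits.
H(V|U) = 2.4621 − 1.3341 = 1.128 bits.

1.128 bits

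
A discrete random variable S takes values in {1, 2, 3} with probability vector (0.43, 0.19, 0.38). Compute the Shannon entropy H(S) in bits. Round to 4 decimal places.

1.5092 bits

H(S) = −Σ p·log₂ p.
  −(0.43)·log₂(0.43) = 0.52356
  −(0.19)·log₂(0.19) = 0.45523
  −(0.38)·log₂(0.38) = 0.53045
Sum: 0.52356 + 0.45523 + 0.53045 = 1.5092 bits.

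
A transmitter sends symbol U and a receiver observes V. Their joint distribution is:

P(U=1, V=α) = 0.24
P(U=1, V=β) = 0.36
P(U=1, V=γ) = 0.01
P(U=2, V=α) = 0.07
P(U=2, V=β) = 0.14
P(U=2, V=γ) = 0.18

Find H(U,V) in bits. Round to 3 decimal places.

H(U,V) = −Σ p(x,y)·log₂ p(x,y) over all 6 cells.
  cell (1,α): −0.24·log₂0.24 = 0.4941
  cell (1,β): −0.36·log₂0.36 = 0.5306
  cell (1,γ): −0.01·log₂0.01 = 0.0664
  cell (2,α): −0.07·log₂0.07 = 0.2686
  cell (2,β): −0.14·log₂0.14 = 0.3971
  cell (2,γ): −0.18·log₂0.18 = 0.4453
Sum = 2.202 bits.

2.202 bits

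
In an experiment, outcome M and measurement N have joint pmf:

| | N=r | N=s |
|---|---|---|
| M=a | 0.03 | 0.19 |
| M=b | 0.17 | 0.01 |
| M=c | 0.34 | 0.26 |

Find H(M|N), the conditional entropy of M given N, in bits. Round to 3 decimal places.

1.147 bits

Chain rule: H(M|N) = H(M,N) − H(N).
Marginals: p(M) = (0.2200, 0.1800, 0.6000), p(N) = (0.5400, 0.4600).
H(M,N) = 2.1425 bits; H(N) = 0.9954 bits.
H(M|N) = 2.1425 − 0.9954 = 1.147 bits.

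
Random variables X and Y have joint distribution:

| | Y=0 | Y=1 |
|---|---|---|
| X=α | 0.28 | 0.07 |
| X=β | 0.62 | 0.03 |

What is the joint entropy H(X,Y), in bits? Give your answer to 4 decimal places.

H(X,Y) = −Σ p(x,y)·log₂ p(x,y) over all 4 cells.
  cell (α,0): −0.28·log₂0.28 = 0.51422
  cell (α,1): −0.07·log₂0.07 = 0.26856
  cell (β,0): −0.62·log₂0.62 = 0.42759
  cell (β,1): −0.03·log₂0.03 = 0.15177
Sum = 1.3621 bits.

1.3621 bits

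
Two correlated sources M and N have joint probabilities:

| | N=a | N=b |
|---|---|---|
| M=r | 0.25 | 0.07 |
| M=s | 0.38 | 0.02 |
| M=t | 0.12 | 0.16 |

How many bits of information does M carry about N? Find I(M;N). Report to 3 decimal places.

Marginals: p(M) = (0.3200, 0.4000, 0.2800), p(N) = (0.7500, 0.2500).
I(M;N) = H(M) + H(N) − H(M,N).
H(M) = 1.5690, H(N) = 0.8113, H(M,N) = 2.2020.
I(M;N) = 1.5690 + 0.8113 − 2.2020 = 0.178 bits.

0.178 bits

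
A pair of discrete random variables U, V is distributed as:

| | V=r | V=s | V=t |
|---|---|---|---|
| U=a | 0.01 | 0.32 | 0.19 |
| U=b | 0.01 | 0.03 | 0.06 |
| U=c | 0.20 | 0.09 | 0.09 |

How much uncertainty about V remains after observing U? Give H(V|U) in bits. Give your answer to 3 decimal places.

1.246 bits

Chain rule: H(V|U) = H(U,V) − H(U).
Marginals: p(U) = (0.5200, 0.1000, 0.3800), p(V) = (0.2200, 0.4400, 0.3400).
H(U,V) = 2.5991 bits; H(U) = 1.3532 bits.
H(V|U) = 2.5991 − 1.3532 = 1.246 bits.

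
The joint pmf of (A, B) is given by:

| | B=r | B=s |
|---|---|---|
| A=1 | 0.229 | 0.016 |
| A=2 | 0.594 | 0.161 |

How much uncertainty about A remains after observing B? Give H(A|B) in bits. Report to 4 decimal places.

Marginals: p(A) = (0.2450, 0.7550), p(B) = (0.8230, 0.1770).
H(A|B) = Σ p(B) · H(A|B=·).
  B=r: p=0.8230, H(A|B=r) = 0.8531
  B=s: p=0.1770, H(A|B=s) = 0.4378
Weighted sum = 0.7796 bits.

0.7796 bits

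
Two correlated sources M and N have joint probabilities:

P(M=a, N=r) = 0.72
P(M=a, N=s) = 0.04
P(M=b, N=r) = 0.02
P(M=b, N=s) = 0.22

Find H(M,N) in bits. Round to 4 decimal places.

1.1204 bits

H(M,N) = −Σ p(x,y)·log₂ p(x,y) over all 4 cells.
  cell (a,r): −0.72·log₂0.72 = 0.34123
  cell (a,s): −0.04·log₂0.04 = 0.18575
  cell (b,r): −0.02·log₂0.02 = 0.11288
  cell (b,s): −0.22·log₂0.22 = 0.48057
Sum = 1.1204 bits.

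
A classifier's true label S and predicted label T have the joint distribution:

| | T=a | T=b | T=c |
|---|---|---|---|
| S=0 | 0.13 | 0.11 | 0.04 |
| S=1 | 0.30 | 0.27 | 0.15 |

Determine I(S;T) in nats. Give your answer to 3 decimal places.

0.003 nats

Marginals: p(S) = (0.2800, 0.7200), p(T) = (0.4300, 0.3800, 0.1900).
I(S;T) = H(S) + H(T) − H(S,T).
H(S) = 0.5930, H(T) = 1.0461, H(S,T) = 1.6361.
I(S;T) = 0.5930 + 1.0461 − 1.6361 = 0.003 nats.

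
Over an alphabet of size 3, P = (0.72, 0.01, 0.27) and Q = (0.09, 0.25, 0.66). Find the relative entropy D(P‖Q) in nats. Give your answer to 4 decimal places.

D(P‖Q) = Σ p·ln(p/q).
  0.72·ln(0.72/0.09) = 1.49720
  0.01·ln(0.01/0.25) = -0.03219
  0.27·ln(0.27/0.66) = -0.24133
D(P‖Q) = 1.2237 nats.

1.2237 nats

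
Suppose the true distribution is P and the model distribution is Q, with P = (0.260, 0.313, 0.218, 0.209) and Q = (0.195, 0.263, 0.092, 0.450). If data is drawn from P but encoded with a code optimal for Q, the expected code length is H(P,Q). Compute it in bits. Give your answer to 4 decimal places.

2.2075 bits

H(P,Q) = −Σ p·log₂ q.
  −0.260·log₂(0.195) = 0.61320
  −0.313·log₂(0.263) = 0.60311
  −0.218·log₂(0.092) = 0.75040
  −0.209·log₂(0.450) = 0.24077
H(P,Q) = 2.2075 bits.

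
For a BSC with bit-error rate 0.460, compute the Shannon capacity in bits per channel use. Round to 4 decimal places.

0.0046 bits

Binary symmetric channel: C = 1 − h₂(ε) where h₂ is the binary entropy function.
h₂(0.460) = −0.460·log₂0.460 − 0.540·log₂0.540 = 0.9954.
C = 1 − 0.9954 = 0.0046 bits per channel use.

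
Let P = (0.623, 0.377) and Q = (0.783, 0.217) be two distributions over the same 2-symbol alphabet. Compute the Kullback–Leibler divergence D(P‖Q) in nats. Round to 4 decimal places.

0.0658 nats

D(P‖Q) = Σ p·ln(p/q).
  0.623·ln(0.623/0.783) = -0.14241
  0.377·ln(0.377/0.217) = 0.20824
D(P‖Q) = 0.0658 nats.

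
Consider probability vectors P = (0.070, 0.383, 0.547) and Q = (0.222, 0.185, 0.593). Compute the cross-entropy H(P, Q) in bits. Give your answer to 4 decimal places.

H(P,Q) = −Σ p·log₂ q.
  −0.070·log₂(0.222) = 0.15200
  −0.383·log₂(0.185) = 0.93238
  −0.547·log₂(0.593) = 0.41238
H(P,Q) = 1.4968 bits.

1.4968 bits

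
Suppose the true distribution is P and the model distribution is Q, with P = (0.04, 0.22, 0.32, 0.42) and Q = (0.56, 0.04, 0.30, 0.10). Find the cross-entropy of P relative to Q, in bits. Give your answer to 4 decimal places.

3.0061 bits

H(P,Q) = −Σ p·log₂ q.
  −0.04·log₂(0.56) = 0.03346
  −0.22·log₂(0.04) = 1.02165
  −0.32·log₂(0.30) = 0.55583
  −0.42·log₂(0.10) = 1.39521
H(P,Q) = 3.0061 bits.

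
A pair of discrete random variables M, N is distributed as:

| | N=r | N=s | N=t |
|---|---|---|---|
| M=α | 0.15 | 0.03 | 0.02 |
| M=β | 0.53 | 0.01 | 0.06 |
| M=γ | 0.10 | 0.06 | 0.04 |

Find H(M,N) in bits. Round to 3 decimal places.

2.232 bits

H(M,N) = −Σ p(x,y)·log₂ p(x,y) over all 9 cells.
  cell (α,r): −0.15·log₂0.15 = 0.4105
  cell (α,s): −0.03·log₂0.03 = 0.1518
  cell (α,t): −0.02·log₂0.02 = 0.1129
  cell (β,r): −0.53·log₂0.53 = 0.4854
  cell (β,s): −0.01·log₂0.01 = 0.0664
  cell (β,t): −0.06·log₂0.06 = 0.2435
  cell (γ,r): −0.10·log₂0.10 = 0.3322
  cell (γ,s): −0.06·log₂0.06 = 0.2435
  cell (γ,t): −0.04·log₂0.04 = 0.1858
Sum = 2.232 bits.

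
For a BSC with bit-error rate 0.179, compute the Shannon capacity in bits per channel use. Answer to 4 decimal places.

Binary symmetric channel: C = 1 − h₂(ε) where h₂ is the binary entropy function.
h₂(0.179) = −0.179·log₂0.179 − 0.821·log₂0.821 = 0.6779.
C = 1 − 0.6779 = 0.3221 bits per channel use.

0.3221 bits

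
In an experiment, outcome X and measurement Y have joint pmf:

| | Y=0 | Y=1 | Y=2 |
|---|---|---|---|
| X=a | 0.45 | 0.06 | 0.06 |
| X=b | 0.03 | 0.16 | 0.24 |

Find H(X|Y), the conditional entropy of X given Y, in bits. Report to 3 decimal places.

Marginals: p(X) = (0.5700, 0.4300), p(Y) = (0.4800, 0.2200, 0.3000).
H(X|Y) = Σ p(Y) · H(X|Y=·).
  Y=0: p=0.4800, H(X|Y=0) = 0.3373
  Y=1: p=0.2200, H(X|Y=1) = 0.8454
  Y=2: p=0.3000, H(X|Y=2) = 0.7219
Weighted sum = 0.564 bits.

0.564 bits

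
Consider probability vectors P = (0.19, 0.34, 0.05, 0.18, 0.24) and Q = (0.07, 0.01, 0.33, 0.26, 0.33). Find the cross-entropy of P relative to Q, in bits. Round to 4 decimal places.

3.8015 bits

H(P,Q) = −Σ p·log₂ q.
  −0.19·log₂(0.07) = 0.72894
  −0.34·log₂(0.01) = 2.25891
  −0.05·log₂(0.33) = 0.07997
  −0.18·log₂(0.26) = 0.34981
  −0.24·log₂(0.33) = 0.38387
H(P,Q) = 3.8015 bits.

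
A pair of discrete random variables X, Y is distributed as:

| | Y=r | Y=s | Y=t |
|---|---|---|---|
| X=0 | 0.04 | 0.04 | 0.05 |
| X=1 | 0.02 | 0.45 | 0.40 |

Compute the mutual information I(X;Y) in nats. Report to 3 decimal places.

0.053 nats

Marginals: p(X) = (0.1300, 0.8700), p(Y) = (0.0600, 0.4900, 0.4500).
I(X;Y) = H(X) + H(Y) − H(X,Y).
H(X) = 0.3864, H(Y) = 0.8777, H(X,Y) = 1.2114.
I(X;Y) = 0.3864 + 0.8777 − 1.2114 = 0.053 nats.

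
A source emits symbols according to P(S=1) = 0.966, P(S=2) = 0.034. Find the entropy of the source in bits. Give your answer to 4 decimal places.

H(S) = −Σ p·log₂ p.
  −(0.966)·log₂(0.966) = 0.04821
  −(0.034)·log₂(0.034) = 0.16586
Sum: 0.04821 + 0.16586 = 0.2141 bits.

0.2141 bits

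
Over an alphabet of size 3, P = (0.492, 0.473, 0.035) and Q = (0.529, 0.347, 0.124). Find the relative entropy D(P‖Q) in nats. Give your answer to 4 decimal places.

0.0666 nats

D(P‖Q) = Σ p·ln(p/q).
  0.492·ln(0.492/0.529) = -0.03567
  0.473·ln(0.473/0.347) = 0.14652
  0.035·ln(0.035/0.124) = -0.04427
D(P‖Q) = 0.0666 nats.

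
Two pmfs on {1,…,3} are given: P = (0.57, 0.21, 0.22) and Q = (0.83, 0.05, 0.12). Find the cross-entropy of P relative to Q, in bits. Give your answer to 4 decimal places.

1.7338 bits

H(P,Q) = −Σ p·log₂ q.
  −0.57·log₂(0.83) = 0.15323
  −0.21·log₂(0.05) = 0.90760
  −0.22·log₂(0.12) = 0.67296
H(P,Q) = 1.7338 bits.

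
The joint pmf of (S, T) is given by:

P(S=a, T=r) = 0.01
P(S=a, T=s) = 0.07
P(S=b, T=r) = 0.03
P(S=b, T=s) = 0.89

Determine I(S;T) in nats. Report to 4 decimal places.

0.0056 nats

Marginals: p(S) = (0.0800, 0.9200), p(T) = (0.0400, 0.9600).
I(S;T) = H(S) + H(T) − H(S,T).
H(S) = 0.2788, H(T) = 0.1679, H(S,T) = 0.4411.
I(S;T) = 0.2788 + 0.1679 − 0.4411 = 0.0056 nats.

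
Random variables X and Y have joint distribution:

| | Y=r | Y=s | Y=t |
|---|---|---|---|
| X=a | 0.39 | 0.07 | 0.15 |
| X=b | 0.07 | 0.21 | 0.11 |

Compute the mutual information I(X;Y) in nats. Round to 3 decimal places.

0.138 nats

Marginals: p(X) = (0.6100, 0.3900), p(Y) = (0.4600, 0.2800, 0.2600).
I(X;Y) = H(X) + H(Y) − H(X,Y).
H(X) = 0.6687, H(Y) = 1.0639, H(X,Y) = 1.5946.
I(X;Y) = 0.6687 + 1.0639 − 1.5946 = 0.138 nats.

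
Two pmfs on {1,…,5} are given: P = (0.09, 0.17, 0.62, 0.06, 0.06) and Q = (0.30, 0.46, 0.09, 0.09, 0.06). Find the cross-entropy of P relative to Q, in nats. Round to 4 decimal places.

2.0466 nats

H(P,Q) = −Σ p·ln q.
  −0.09·ln(0.30) = 0.10836
  −0.17·ln(0.46) = 0.13201
  −0.62·ln(0.09) = 1.49293
  −0.06·ln(0.09) = 0.14448
  −0.06·ln(0.06) = 0.16880
H(P,Q) = 2.0466 nats.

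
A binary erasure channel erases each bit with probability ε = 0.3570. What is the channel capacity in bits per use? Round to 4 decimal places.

0.6430 bits

Binary erasure channel: capacity C = 1 − ε.
C = 1 − 0.3570 = 0.6430 bits per channel use.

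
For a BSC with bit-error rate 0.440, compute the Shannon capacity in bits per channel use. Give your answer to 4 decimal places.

0.0104 bits

Binary symmetric channel: C = 1 − h₂(ε) where h₂ is the binary entropy function.
h₂(0.440) = −0.440·log₂0.440 − 0.560·log₂0.560 = 0.9896.
C = 1 − 0.9896 = 0.0104 bits per channel use.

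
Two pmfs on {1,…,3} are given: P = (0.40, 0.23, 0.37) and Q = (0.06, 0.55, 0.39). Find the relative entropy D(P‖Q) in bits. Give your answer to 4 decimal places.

D(P‖Q) = Σ p·log₂(p/q).
  0.40·log₂(0.40/0.06) = 1.09479
  0.23·log₂(0.23/0.55) = -0.28929
  0.37·log₂(0.37/0.39) = -0.02810
D(P‖Q) = 0.7774 bits.

0.7774 bits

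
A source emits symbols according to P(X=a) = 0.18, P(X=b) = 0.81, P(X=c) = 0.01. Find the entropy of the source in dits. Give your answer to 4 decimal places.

H(X) = −Σ p·log₁₀ p.
  −(0.18)·log₁₀(0.18) = 0.13405
  −(0.81)·log₁₀(0.81) = 0.07413
  −(0.01)·log₁₀(0.01) = 0.02000
Sum: 0.13405 + 0.07413 + 0.02000 = 0.2282 dits.

0.2282 dits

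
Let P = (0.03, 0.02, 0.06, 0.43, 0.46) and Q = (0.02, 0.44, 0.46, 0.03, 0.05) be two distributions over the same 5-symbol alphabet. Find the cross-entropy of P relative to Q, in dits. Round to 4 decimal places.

1.3316 dits

H(P,Q) = −Σ p·log₁₀ q.
  −0.03·log₁₀(0.02) = 0.05097
  −0.02·log₁₀(0.44) = 0.00713
  −0.06·log₁₀(0.46) = 0.02023
  −0.43·log₁₀(0.03) = 0.65484
  −0.46·log₁₀(0.05) = 0.59847
H(P,Q) = 1.3316 dits.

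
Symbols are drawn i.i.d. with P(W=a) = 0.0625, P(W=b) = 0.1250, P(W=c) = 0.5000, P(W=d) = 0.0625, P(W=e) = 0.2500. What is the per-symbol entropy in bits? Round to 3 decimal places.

H(W) = −Σ p·log₂ p.
  −(0.0625)·log₂(0.0625) = 0.2500
  −(0.1250)·log₂(0.1250) = 0.3750
  −(0.5000)·log₂(0.5000) = 0.5000
  −(0.0625)·log₂(0.0625) = 0.2500
  −(0.2500)·log₂(0.2500) = 0.5000
Sum: 0.2500 + 0.3750 + 0.5000 + 0.2500 + 0.5000 = 1.875 bits.

1.875 bits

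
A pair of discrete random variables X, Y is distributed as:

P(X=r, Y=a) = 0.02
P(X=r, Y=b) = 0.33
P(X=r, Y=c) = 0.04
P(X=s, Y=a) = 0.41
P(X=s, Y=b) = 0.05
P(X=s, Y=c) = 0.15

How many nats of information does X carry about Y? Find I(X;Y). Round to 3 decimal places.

0.342 nats

Marginals: p(X) = (0.3900, 0.6100), p(Y) = (0.4300, 0.3800, 0.1900).
I(X;Y) = Σ p(x,y)·ln[p(x,y)/(p(x)p(y))].
  (r,a): 0.02·ln(0.1193) = -0.0425
  (r,b): 0.33·ln(2.2267) = 0.2642
  (r,c): 0.04·ln(0.5398) = -0.0247
  (s,a): 0.41·ln(1.5631) = 0.1831
  (s,b): 0.05·ln(0.2157) = -0.0767
  (s,c): 0.15·ln(1.2942) = 0.0387
Sum = 0.342 nats.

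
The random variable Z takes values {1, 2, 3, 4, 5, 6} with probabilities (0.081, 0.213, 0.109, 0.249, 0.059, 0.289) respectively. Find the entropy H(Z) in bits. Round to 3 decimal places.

H(Z) = −Σ p·log₂ p.
  −(0.081)·log₂(0.081) = 0.2937
  −(0.213)·log₂(0.213) = 0.4752
  −(0.109)·log₂(0.109) = 0.3485
  −(0.249)·log₂(0.249) = 0.4994
  −(0.059)·log₂(0.059) = 0.2409
  −(0.289)·log₂(0.289) = 0.5176
Sum: 0.2937 + 0.4752 + 0.3485 + 0.4994 + 0.2409 + 0.5176 = 2.375 bits.

2.375 bits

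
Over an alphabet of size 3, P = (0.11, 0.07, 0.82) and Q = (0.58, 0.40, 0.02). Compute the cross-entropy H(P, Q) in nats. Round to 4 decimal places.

3.3319 nats

H(P,Q) = −Σ p·ln q.
  −0.11·ln(0.58) = 0.05992
  −0.07·ln(0.40) = 0.06414
  −0.82·ln(0.02) = 3.20786
H(P,Q) = 3.3319 nats.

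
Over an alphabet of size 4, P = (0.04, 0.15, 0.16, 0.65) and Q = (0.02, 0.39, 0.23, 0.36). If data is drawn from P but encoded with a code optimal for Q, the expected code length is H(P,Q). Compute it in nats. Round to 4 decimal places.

1.1969 nats

H(P,Q) = −Σ p·ln q.
  −0.04·ln(0.02) = 0.15648
  −0.15·ln(0.39) = 0.14124
  −0.16·ln(0.23) = 0.23515
  −0.65·ln(0.36) = 0.66407
H(P,Q) = 1.1969 nats.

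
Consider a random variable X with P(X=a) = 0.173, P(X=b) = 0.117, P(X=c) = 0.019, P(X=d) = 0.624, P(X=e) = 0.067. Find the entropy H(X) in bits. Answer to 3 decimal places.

H(X) = −Σ p·log₂ p.
  −(0.173)·log₂(0.173) = 0.4379
  −(0.117)·log₂(0.117) = 0.3622
  −(0.019)·log₂(0.019) = 0.1086
  −(0.624)·log₂(0.624) = 0.4246
  −(0.067)·log₂(0.067) = 0.2613
Sum: 0.4379 + 0.3622 + 0.1086 + 0.4246 + 0.2613 = 1.595 bits.

1.595 bits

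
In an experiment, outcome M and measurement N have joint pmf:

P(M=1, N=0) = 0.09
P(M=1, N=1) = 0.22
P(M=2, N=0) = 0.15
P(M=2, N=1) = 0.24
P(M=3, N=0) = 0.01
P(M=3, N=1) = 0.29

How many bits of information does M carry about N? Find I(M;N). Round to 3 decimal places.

Marginals: p(M) = (0.3100, 0.3900, 0.3000), p(N) = (0.2500, 0.7500).
I(M;N) = H(M) + H(N) − H(M,N).
H(M) = 1.5747, H(N) = 0.8113, H(M,N) = 2.2822.
I(M;N) = 1.5747 + 0.8113 − 2.2822 = 0.104 bits.

0.104 bits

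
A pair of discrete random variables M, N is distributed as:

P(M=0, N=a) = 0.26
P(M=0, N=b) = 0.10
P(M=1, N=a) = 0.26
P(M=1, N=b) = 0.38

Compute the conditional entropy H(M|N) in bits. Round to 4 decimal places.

Marginals: p(M) = (0.3600, 0.6400), p(N) = (0.5200, 0.4800).
H(M|N) = Σ p(N) · H(M|N=·).
  N=a: p=0.5200, H(M|N=a) = 1.0000
  N=b: p=0.4800, H(M|N=b) = 0.7383
Weighted sum = 0.8744 bits.

0.8744 bits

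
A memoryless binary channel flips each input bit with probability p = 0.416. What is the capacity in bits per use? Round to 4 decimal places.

Binary symmetric channel: C = 1 − h₂(ε) where h₂ is the binary entropy function.
h₂(0.416) = −0.416·log₂0.416 − 0.584·log₂0.584 = 0.9795.
C = 1 − 0.9795 = 0.0205 bits per channel use.

0.0205 bits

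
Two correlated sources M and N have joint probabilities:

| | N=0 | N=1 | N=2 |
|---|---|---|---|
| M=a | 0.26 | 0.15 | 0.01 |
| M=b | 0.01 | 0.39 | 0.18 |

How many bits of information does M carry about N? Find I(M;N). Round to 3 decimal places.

Marginals: p(M) = (0.4200, 0.5800), p(N) = (0.2700, 0.5400, 0.1900).
I(M;N) = H(M) + H(N) − H(M,N).
H(M) = 0.9815, H(N) = 1.4453, H(M,N) = 2.0238.
I(M;N) = 0.9815 + 1.4453 − 2.0238 = 0.403 bits.

0.403 bits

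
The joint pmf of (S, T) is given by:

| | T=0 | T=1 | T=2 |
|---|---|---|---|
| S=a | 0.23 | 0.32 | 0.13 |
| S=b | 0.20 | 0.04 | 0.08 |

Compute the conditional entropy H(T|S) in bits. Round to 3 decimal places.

Marginals: p(S) = (0.6800, 0.3200), p(T) = (0.4300, 0.3600, 0.2100).
H(T|S) = Σ p(S) · H(T|S=·).
  S=a: p=0.6800, H(T|S=a) = 1.4971
  S=b: p=0.3200, H(T|S=b) = 1.2988
Weighted sum = 1.434 bits.

1.434 bits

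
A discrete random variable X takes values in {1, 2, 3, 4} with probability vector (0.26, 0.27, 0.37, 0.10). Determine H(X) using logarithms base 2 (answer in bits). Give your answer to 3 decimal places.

H(X) = −Σ p·log₂ p.
  −(0.26)·log₂(0.26) = 0.5053
  −(0.27)·log₂(0.27) = 0.5100
  −(0.37)·log₂(0.37) = 0.5307
  −(0.10)·log₂(0.10) = 0.3322
Sum: 0.5053 + 0.5100 + 0.5307 + 0.3322 = 1.878 bits.

1.878 bits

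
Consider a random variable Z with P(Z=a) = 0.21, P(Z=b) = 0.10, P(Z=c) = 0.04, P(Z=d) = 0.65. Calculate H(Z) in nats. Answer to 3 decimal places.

H(Z) = −Σ p·ln p.
  −(0.21)·ln(0.21) = 0.3277
  −(0.10)·ln(0.10) = 0.2303
  −(0.04)·ln(0.04) = 0.1288
  −(0.65)·ln(0.65) = 0.2800
Sum: 0.3277 + 0.2303 + 0.1288 + 0.2800 = 0.967 nats.

0.967 nats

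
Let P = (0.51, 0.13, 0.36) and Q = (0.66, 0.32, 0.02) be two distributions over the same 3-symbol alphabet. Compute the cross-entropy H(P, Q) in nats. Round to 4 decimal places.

H(P,Q) = −Σ p·ln q.
  −0.51·ln(0.66) = 0.21191
  −0.13·ln(0.32) = 0.14813
  −0.36·ln(0.02) = 1.40833
H(P,Q) = 1.7684 nats.

1.7684 nats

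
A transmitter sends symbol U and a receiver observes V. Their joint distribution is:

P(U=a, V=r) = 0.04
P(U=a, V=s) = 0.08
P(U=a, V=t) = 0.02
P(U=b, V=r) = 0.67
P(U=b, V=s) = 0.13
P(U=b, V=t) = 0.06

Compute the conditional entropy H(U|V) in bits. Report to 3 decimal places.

0.488 bits

Marginals: p(U) = (0.1400, 0.8600), p(V) = (0.7100, 0.2100, 0.0800).
H(U|V) = Σ p(V) · H(U|V=·).
  V=r: p=0.7100, H(U|V=r) = 0.3127
  V=s: p=0.2100, H(U|V=s) = 0.9587
  V=t: p=0.0800, H(U|V=t) = 0.8113
Weighted sum = 0.488 bits.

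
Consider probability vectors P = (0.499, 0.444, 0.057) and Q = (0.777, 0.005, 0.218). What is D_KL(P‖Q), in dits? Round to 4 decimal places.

D(P‖Q) = Σ p·log₁₀(p/q).
  0.499·log₁₀(0.499/0.777) = -0.09597
  0.444·log₁₀(0.444/0.005) = 0.86510
  0.057·log₁₀(0.057/0.218) = -0.03321
D(P‖Q) = 0.7359 dits.

0.7359 dits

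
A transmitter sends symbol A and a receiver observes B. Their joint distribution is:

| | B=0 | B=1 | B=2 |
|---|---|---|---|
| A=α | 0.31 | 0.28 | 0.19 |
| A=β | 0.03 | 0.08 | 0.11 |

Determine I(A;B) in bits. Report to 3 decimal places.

0.054 bits

Marginals: p(A) = (0.7800, 0.2200), p(B) = (0.3400, 0.3600, 0.3000).
I(A;B) = Σ p(x,y)·log₂[p(x,y)/(p(x)p(y))].
  (α,0): 0.31·log₂(1.1689) = 0.0698
  (α,1): 0.28·log₂(0.9972) = -0.0012
  (α,2): 0.19·log₂(0.8120) = -0.0571
  (β,0): 0.03·log₂(0.4011) = -0.0395
  (β,1): 0.08·log₂(1.0101) = 0.0012
  (β,2): 0.11·log₂(1.6667) = 0.0811
Sum = 0.054 bits.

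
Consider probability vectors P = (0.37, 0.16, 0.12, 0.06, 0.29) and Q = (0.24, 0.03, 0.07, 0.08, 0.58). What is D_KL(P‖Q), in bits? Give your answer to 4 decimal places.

0.3959 bits

D(P‖Q) = Σ p·log₂(p/q).
  0.37·log₂(0.37/0.24) = 0.23106
  0.16·log₂(0.16/0.03) = 0.38641
  0.12·log₂(0.12/0.07) = 0.09331
  0.06·log₂(0.06/0.08) = -0.02490
  0.29·log₂(0.29/0.58) = -0.29000
D(P‖Q) = 0.3959 bits.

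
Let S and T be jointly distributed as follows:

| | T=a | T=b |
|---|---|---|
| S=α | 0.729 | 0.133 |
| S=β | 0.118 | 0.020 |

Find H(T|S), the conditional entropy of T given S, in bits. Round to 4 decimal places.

0.6172 bits

Chain rule: H(T|S) = H(S,T) − H(S).
Marginals: p(S) = (0.8620, 0.1380), p(T) = (0.8470, 0.1530).
H(S,T) = 1.1962 bits; H(S) = 0.5790 bits.
H(T|S) = 1.1962 − 0.5790 = 0.6172 bits.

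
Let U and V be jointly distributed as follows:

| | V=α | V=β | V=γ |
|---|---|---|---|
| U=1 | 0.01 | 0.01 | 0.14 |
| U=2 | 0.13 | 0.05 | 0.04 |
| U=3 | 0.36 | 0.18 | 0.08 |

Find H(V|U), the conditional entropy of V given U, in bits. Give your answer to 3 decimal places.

1.251 bits

Marginals: p(U) = (0.1600, 0.2200, 0.6200), p(V) = (0.5000, 0.2400, 0.2600).
H(V|U) = Σ p(U) · H(V|U=·).
  U=1: p=0.1600, H(V|U=1) = 0.6686
  U=2: p=0.2200, H(V|U=2) = 1.3815
  U=3: p=0.6200, H(V|U=3) = 1.3546
Weighted sum = 1.251 bits.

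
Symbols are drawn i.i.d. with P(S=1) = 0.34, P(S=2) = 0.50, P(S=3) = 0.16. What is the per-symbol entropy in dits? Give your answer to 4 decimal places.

0.4372 dits

H(S) = −Σ p·log₁₀ p.
  −(0.34)·log₁₀(0.34) = 0.15930
  −(0.50)·log₁₀(0.50) = 0.15051
  −(0.16)·log₁₀(0.16) = 0.12734
Sum: 0.15930 + 0.15051 + 0.12734 = 0.4372 dits.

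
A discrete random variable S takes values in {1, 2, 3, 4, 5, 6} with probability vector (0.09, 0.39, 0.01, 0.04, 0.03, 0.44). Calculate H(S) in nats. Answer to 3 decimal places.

H(S) = −Σ p·ln p.
  −(0.09)·ln(0.09) = 0.2167
  −(0.39)·ln(0.39) = 0.3672
  −(0.01)·ln(0.01) = 0.0461
  −(0.04)·ln(0.04) = 0.1288
  −(0.03)·ln(0.03) = 0.1052
  −(0.44)·ln(0.44) = 0.3612
Sum: 0.2167 + 0.3672 + 0.0461 + 0.1288 + 0.1052 + 0.3612 = 1.225 nats.

1.225 nats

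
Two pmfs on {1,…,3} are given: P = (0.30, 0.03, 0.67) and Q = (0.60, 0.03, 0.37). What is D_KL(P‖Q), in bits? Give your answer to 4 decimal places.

D(P‖Q) = Σ p·log₂(p/q).
  0.30·log₂(0.30/0.60) = -0.30000
  0.03·log₂(0.03/0.03) = 0.00000
  0.67·log₂(0.67/0.37) = 0.57395
D(P‖Q) = 0.2739 bits.

0.2739 bits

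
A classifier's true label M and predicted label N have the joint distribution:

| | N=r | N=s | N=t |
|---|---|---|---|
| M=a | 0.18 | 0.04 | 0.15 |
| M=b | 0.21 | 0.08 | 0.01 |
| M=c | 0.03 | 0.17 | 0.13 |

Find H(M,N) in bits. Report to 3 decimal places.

2.841 bits

H(M,N) = −Σ p(x,y)·log₂ p(x,y) over all 9 cells.
  cell (a,r): −0.18·log₂0.18 = 0.4453
  cell (a,s): −0.04·log₂0.04 = 0.1858
  cell (a,t): −0.15·log₂0.15 = 0.4105
  cell (b,r): −0.21·log₂0.21 = 0.4728
  cell (b,s): −0.08·log₂0.08 = 0.2915
  cell (b,t): −0.01·log₂0.01 = 0.0664
  cell (c,r): −0.03·log₂0.03 = 0.1518
  cell (c,s): −0.17·log₂0.17 = 0.4346
  cell (c,t): −0.13·log₂0.13 = 0.3826
Sum = 2.841 bits.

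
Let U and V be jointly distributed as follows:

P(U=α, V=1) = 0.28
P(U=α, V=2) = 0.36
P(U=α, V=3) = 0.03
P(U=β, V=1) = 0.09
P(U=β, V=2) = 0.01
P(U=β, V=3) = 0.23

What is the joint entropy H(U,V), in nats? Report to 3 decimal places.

H(U,V) = −Σ p(x,y)·ln p(x,y) over all 6 cells.
  cell (α,1): −0.28·ln0.28 = 0.3564
  cell (α,2): −0.36·ln0.36 = 0.3678
  cell (α,3): −0.03·ln0.03 = 0.1052
  cell (β,1): −0.09·ln0.09 = 0.2167
  cell (β,2): −0.01·ln0.01 = 0.0461
  cell (β,3): −0.23·ln0.23 = 0.3380
Sum = 1.430 nats.

1.430 nats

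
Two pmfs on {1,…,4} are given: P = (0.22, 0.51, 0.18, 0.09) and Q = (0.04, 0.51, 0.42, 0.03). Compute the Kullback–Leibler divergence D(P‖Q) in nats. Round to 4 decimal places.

0.3214 nats

D(P‖Q) = Σ p·ln(p/q).
  0.22·ln(0.22/0.04) = 0.37504
  0.51·ln(0.51/0.51) = 0.00000
  0.18·ln(0.18/0.42) = -0.15251
  0.09·ln(0.09/0.03) = 0.09888
D(P‖Q) = 0.3214 nats.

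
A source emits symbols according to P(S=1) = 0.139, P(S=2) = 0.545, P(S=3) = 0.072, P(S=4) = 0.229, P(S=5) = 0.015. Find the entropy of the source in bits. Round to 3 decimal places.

H(S) = −Σ p·log₂ p.
  −(0.139)·log₂(0.139) = 0.3957
  −(0.545)·log₂(0.545) = 0.4772
  −(0.072)·log₂(0.072) = 0.2733
  −(0.229)·log₂(0.229) = 0.4870
  −(0.015)·log₂(0.015) = 0.0909
Sum: 0.3957 + 0.4772 + 0.2733 + 0.4870 + 0.0909 = 1.724 bits.

1.724 bits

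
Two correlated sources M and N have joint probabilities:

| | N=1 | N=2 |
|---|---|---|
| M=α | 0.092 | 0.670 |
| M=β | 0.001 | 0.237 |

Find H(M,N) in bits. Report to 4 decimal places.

1.2060 bits

H(M,N) = −Σ p(x,y)·log₂ p(x,y) over all 4 cells.
  cell (α,1): −0.092·log₂0.092 = 0.31668
  cell (α,2): −0.670·log₂0.670 = 0.38710
  cell (β,1): −0.001·log₂0.001 = 0.00997
  cell (β,2): −0.237·log₂0.237 = 0.49226
Sum = 1.2060 bits.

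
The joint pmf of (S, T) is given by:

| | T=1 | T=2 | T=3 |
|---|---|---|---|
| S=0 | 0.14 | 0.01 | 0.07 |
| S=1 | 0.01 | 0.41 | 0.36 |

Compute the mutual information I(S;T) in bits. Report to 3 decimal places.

0.363 bits

Marginals: p(S) = (0.2200, 0.7800), p(T) = (0.1500, 0.4200, 0.4300).
I(S;T) = Σ p(x,y)·log₂[p(x,y)/(p(x)p(y))].
  (0,1): 0.14·log₂(4.2424) = 0.2919
  (0,2): 0.01·log₂(0.1082) = -0.0321
  (0,3): 0.07·log₂(0.7400) = -0.0304
  (1,1): 0.01·log₂(0.0855) = -0.0355
  (1,2): 0.41·log₂(1.2515) = 0.1327
  (1,3): 0.36·log₂(1.0733) = 0.0368
Sum = 0.363 bits.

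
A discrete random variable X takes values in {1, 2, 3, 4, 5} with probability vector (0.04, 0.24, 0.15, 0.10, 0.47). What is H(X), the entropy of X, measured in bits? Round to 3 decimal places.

H(X) = −Σ p·log₂ p.
  −(0.04)·log₂(0.04) = 0.1858
  −(0.24)·log₂(0.24) = 0.4941
  −(0.15)·log₂(0.15) = 0.4105
  −(0.10)·log₂(0.10) = 0.3322
  −(0.47)·log₂(0.47) = 0.5120
Sum: 0.1858 + 0.4941 + 0.4105 + 0.3322 + 0.5120 = 1.935 bits.

1.935 bits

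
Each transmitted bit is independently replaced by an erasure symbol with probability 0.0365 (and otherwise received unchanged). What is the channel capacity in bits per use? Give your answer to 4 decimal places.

Binary erasure channel: capacity C = 1 − ε.
C = 1 − 0.0365 = 0.9635 bits per channel use.

0.9635 bits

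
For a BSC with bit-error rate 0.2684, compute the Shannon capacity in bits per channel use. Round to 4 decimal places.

Binary symmetric channel: C = 1 − h₂(ε) where h₂ is the binary entropy function.
h₂(0.2684) = −0.2684·log₂0.2684 − 0.7316·log₂0.7316 = 0.8392.
C = 1 − 0.8392 = 0.1608 bits per channel use.

0.1608 bits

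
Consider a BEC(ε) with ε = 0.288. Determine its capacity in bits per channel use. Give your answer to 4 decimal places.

Binary erasure channel: capacity C = 1 − ε.
C = 1 − 0.288 = 0.7120 bits per channel use.

0.7120 bits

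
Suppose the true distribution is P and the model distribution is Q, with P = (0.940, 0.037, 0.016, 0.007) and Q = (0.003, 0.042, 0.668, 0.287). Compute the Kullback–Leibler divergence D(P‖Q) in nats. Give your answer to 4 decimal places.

D(P‖Q) = Σ p·ln(p/q).
  0.940·ln(0.940/0.003) = 5.40243
  0.037·ln(0.037/0.042) = -0.00469
  0.016·ln(0.016/0.668) = -0.05971
  0.007·ln(0.007/0.287) = -0.02600
D(P‖Q) = 5.3120 nats.

5.3120 nats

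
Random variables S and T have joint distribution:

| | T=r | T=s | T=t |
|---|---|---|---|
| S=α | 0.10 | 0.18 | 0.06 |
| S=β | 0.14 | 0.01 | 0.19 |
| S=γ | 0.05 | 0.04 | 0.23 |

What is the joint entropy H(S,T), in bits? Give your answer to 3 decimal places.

H(S,T) = −Σ p(x,y)·log₂ p(x,y) over all 9 cells.
  cell (α,r): −0.10·log₂0.10 = 0.3322
  cell (α,s): −0.18·log₂0.18 = 0.4453
  cell (α,t): −0.06·log₂0.06 = 0.2435
  cell (β,r): −0.14·log₂0.14 = 0.3971
  cell (β,s): −0.01·log₂0.01 = 0.0664
  cell (β,t): −0.19·log₂0.19 = 0.4552
  cell (γ,r): −0.05·log₂0.05 = 0.2161
  cell (γ,s): −0.04·log₂0.04 = 0.1858
  cell (γ,t): −0.23·log₂0.23 = 0.4877
Sum = 2.829 bits.

2.829 bits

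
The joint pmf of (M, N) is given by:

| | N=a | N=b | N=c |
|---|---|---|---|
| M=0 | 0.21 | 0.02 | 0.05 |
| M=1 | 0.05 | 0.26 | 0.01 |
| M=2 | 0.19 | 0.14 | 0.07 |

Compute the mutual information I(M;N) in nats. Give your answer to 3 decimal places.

0.198 nats

Marginals: p(M) = (0.2800, 0.3200, 0.4000), p(N) = (0.4500, 0.4200, 0.1300).
I(M;N) = H(M) + H(N) − H(M,N).
H(M) = 1.0876, H(N) = 0.9889, H(M,N) = 1.8788.
I(M;N) = 1.0876 + 0.9889 − 1.8788 = 0.198 nats.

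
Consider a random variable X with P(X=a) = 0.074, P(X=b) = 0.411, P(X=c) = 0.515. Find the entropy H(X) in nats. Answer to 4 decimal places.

H(X) = −Σ p·ln p.
  −(0.074)·ln(0.074) = 0.19267
  −(0.411)·ln(0.411) = 0.36545
  −(0.515)·ln(0.515) = 0.34175
Sum: 0.19267 + 0.36545 + 0.34175 = 0.8999 nats.

0.8999 nats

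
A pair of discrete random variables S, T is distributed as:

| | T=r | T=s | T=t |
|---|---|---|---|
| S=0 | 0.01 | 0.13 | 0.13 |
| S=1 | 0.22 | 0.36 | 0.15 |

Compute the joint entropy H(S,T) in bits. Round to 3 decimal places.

H(S,T) = −Σ p(x,y)·log₂ p(x,y) over all 6 cells.
  cell (0,r): −0.01·log₂0.01 = 0.0664
  cell (0,s): −0.13·log₂0.13 = 0.3826
  cell (0,t): −0.13·log₂0.13 = 0.3826
  cell (1,r): −0.22·log₂0.22 = 0.4806
  cell (1,s): −0.36·log₂0.36 = 0.5306
  cell (1,t): −0.15·log₂0.15 = 0.4105
Sum = 2.253 bits.

2.253 bits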